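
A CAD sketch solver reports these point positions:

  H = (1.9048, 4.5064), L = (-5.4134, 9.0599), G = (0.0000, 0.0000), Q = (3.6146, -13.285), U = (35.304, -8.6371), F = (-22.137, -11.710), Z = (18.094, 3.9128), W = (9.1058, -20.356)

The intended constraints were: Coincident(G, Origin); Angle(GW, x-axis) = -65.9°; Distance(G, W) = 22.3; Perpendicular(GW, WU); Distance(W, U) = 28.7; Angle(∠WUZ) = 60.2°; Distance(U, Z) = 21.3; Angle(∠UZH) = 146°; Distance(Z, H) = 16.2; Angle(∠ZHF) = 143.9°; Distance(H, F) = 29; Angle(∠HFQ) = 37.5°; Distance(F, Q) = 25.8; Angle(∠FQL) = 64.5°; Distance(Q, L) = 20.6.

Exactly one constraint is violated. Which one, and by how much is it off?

Distance(Q, L) = 20.6 — off by 3.50.

G = (0.00, 0.00) ✓; GW at -65.90° ✓; |GW| = 22.30 ✓; ∠(GW, WU) = 90.00° ✓; |WU| = 28.70 ✓; ∠WUZ = 60.20° ✓; |UZ| = 21.30 ✓; ∠UZH = 146.0° ✓; |ZH| = 16.20 ✓; ∠ZHF = 143.9° ✓; |HF| = 29.00 ✓; ∠HFQ = 37.50° ✓; |FQ| = 25.80 ✓; ∠FQL = 64.50° ✓; |QL| = 24.10 ✗.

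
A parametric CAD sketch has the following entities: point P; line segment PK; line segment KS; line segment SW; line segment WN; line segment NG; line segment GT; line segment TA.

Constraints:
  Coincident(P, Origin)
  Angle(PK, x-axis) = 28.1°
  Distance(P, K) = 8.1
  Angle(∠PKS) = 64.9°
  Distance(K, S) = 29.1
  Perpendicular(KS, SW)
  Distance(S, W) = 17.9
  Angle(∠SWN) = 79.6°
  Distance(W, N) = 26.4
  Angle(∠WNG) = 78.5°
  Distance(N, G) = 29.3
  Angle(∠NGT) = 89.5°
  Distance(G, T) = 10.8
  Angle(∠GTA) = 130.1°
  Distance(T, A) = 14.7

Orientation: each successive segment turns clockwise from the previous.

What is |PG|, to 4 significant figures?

23.88

P is at the origin; PK runs at 28.1° with length 8.1, so K = (7.145, 3.815). ∠PKS = 64.9° gives KS at -87.00° from the x-axis; with |KS| = 29.1, S = (8.668, -25.24). The perpendicularity gives SW at right angles to KS, so SW runs at -177.0°; with |SW| = 17.9, W = (-9.207, -26.18). ∠SWN = 79.6° gives WN at 82.60° from the x-axis; with |WN| = 26.4, N = (-5.807, -0.001618). ∠WNG = 78.5° gives NG at -18.90° from the x-axis; with |NG| = 29.3, G = (21.91, -9.492). Then |PG| = |G − P| = 23.88.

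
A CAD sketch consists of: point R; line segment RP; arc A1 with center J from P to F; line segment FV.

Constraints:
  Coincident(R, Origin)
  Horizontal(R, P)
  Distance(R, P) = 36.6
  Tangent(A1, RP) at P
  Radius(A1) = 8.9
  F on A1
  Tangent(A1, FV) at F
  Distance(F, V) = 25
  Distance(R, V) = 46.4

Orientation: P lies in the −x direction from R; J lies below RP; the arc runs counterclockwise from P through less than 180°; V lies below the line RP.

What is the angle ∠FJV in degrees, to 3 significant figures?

70.4°

Checks: |JF| = 8.900 ✓; ∠(JF, FV) = 90.00° ✓; |FV| = 25.00 ✓; |RV| = 46.40 ✓.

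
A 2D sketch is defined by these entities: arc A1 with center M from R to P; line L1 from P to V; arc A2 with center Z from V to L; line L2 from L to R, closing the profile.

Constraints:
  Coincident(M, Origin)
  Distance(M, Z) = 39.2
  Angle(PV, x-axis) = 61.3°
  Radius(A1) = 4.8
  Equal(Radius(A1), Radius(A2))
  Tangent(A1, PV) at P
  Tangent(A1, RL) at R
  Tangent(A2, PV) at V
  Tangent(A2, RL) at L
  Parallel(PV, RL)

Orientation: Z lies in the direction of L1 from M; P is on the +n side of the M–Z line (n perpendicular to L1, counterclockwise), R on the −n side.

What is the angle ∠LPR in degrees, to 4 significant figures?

76.24°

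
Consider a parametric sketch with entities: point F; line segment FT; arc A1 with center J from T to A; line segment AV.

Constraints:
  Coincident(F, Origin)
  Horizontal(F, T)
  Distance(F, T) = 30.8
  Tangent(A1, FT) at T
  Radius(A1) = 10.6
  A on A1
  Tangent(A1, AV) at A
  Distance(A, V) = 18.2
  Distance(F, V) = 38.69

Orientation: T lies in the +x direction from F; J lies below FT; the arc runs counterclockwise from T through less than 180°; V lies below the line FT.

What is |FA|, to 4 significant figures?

23.97

Checks: ∠(JT, TF) = 90.00° ✓; |JT| = 10.60 ✓; |JA| = 10.60 ✓; ∠(JA, AV) = 90.00° ✓; |AV| = 18.20 ✓; |FV| = 38.69 ✓.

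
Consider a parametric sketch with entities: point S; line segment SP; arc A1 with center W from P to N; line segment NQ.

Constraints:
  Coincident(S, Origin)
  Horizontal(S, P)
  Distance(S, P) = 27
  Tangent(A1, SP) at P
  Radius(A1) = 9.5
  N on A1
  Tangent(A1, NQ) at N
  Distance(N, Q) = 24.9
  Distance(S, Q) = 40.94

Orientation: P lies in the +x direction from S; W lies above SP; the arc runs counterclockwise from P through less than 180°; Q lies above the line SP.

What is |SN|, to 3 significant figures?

37.9

Checks: |WN| = 9.500 ✓; ∠(WN, NQ) = 90.00° ✓; |NQ| = 24.90 ✓; |SQ| = 40.94 ✓.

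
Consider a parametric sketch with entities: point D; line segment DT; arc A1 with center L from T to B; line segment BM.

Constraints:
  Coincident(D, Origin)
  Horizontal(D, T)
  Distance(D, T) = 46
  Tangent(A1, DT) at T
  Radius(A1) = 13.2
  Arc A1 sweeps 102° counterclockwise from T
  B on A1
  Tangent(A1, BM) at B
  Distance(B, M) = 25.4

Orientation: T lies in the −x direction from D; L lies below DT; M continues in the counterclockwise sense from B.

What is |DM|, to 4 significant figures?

67.38

D is at the origin; D and T share the same y with |DT| = 46.0 and T on the −x side, so T = (-46.00, 0.000). A1 meets DT tangentially, so LT is at right angles to DT, so L = T + (0, -13.2) = (-46.00, -13.20). On A1, T sits at bearing 90° from L; a 102° counterclockwise sweep puts B at bearing 192°, so B = L + 13.2·(cos 192°, sin 192°) = (-58.91, -15.94). Since A1 is tangent to BM there, LB ⟂ BM, so BM runs along (−sin 192°, cos 192°); with |BM| = 25.4, M = (-53.63, -40.79). Then |DM| = |M − D| = 67.38.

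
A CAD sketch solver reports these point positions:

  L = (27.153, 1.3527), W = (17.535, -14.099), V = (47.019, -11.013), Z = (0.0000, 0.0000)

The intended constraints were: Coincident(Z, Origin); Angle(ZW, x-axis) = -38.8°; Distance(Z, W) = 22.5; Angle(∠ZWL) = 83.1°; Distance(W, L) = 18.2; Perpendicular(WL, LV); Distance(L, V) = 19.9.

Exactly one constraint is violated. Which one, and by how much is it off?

Distance(L, V) = 19.9 — off by 3.50.

Z = (0.00, 0.00) ✓; ZW at -38.80° ✓; |ZW| = 22.50 ✓; ∠ZWL = 83.10° ✓; |WL| = 18.20 ✓; ∠(WL, LV) = 90.00° ✓; |LV| = 23.40 ✗.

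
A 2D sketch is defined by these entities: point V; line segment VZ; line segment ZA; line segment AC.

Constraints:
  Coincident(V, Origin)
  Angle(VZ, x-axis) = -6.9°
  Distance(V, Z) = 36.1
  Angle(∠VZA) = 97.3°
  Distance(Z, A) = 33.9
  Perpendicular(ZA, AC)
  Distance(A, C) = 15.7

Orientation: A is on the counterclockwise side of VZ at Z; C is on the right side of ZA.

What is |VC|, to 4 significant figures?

64.30

V is at the origin; VZ runs at -6.9° with length 36.1, so Z = 36.1·(cos -6.9°, sin -6.9°) = (35.84, -4.337). ∠VZA = 97.3°, so ZA runs at -6.9° + (180° − 97.3°) = 75.80° from the x-axis; with |ZA| = 33.9, A = Z + 33.9·(cos 75.80°, sin 75.80°) = (44.15, 28.53). ZA is perpendicular to AC; with |AC| = 15.7 on the right of ZA, C = A + 15.7·(0.9694, -0.2453) = (59.37, 24.68). Then |VC| = |C − V| = 64.30.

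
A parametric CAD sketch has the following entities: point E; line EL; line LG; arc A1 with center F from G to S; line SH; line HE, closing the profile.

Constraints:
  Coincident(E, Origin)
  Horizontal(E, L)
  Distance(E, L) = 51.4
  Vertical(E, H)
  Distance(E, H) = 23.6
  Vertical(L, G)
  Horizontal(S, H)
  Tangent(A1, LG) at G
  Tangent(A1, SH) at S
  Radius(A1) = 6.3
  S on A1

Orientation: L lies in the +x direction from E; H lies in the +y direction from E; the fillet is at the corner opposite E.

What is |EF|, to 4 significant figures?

48.30

E is at the origin; E and L share the same y with |EL| = 51.4 and L on the +x side, so L = (51.40, 0.000). EH is vertical with |EH| = 23.6 and H on the +y side, so H = (0.000, 23.60). The virtual corner opposite E is at (51.40, 23.60). Since A1 is tangent to LG there, FG ⟂ LG and tangency of A1 to SH means the radius FS is perpendicular to SH, with radius 6.3, so the center F sits 6.3 in from both sides at F = (45.10, 17.30). Then |EF| = |F − E| = 48.30.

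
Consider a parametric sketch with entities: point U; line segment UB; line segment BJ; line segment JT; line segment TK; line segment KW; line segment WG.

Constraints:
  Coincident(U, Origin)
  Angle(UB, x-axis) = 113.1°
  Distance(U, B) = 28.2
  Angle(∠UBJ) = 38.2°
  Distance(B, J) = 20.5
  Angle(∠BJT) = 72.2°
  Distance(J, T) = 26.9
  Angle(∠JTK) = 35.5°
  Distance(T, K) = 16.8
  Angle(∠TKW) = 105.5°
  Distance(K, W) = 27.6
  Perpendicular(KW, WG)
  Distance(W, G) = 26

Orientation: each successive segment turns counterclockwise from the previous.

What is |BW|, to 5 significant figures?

30.760

∠JTK = 35.5° gives TK at 147.20° from the x-axis; with |TK| = 16.8, K = (-3.6556, 16.515). ∠TKW = 105.5° gives KW at -138.30° from the x-axis; with |KW| = 27.6, W = (-24.263, -1.8457). Then |BW| = |W − B| = 30.760.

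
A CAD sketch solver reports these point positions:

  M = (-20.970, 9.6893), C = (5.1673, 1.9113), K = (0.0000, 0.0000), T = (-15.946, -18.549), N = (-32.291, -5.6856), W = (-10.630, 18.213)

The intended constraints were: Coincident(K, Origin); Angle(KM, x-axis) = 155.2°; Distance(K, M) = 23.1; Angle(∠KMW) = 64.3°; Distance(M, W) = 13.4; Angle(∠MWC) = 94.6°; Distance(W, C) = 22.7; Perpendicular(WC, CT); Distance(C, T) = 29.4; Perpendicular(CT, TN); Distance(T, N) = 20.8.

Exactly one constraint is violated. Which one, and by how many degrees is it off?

Perpendicular(CT, TN) — off by 7.70°.

K = (0.00, 0.00) ✓; KM at 155.2° ✓; |KM| = 23.10 ✓; ∠KMW = 64.30° ✓; |MW| = 13.40 ✓; ∠MWC = 94.60° ✓; |WC| = 22.70 ✓; ∠(WC, CT) = 90.00° ✓; |CT| = 29.40 ✓; ∠(CT, TN) = 82.30° ✗; |TN| = 20.80 ✓.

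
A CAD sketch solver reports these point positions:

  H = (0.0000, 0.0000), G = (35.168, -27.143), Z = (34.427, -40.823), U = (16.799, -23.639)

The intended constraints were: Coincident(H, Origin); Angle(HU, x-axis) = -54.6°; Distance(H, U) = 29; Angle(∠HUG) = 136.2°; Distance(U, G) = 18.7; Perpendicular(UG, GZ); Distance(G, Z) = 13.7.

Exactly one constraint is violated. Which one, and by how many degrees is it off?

Perpendicular(UG, GZ) — off by 7.70°.

H = (0.00, 0.00) ✓; HU at -54.60° ✓; |HU| = 29.00 ✓; ∠HUG = 136.2° ✓; |UG| = 18.70 ✓; ∠(UG, GZ) = 82.30° ✗; |GZ| = 13.70 ✓.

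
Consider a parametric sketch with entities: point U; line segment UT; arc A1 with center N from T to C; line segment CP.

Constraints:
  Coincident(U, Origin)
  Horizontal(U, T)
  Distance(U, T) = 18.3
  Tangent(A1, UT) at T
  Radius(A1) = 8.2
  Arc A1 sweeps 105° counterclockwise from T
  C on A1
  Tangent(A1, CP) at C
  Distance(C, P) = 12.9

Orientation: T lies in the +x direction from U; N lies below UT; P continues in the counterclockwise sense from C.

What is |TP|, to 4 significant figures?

23.24

U is at the origin; U and T share the same y with |UT| = 18.3 and T on the +x side, so T = (18.30, 0.000). Tangency of A1 to UT means the radius NT is perpendicular to UT, so N = T + (0, -8.2) = (18.30, -8.200). On A1, T sits at bearing 90° from N; a 105° counterclockwise sweep puts C at bearing 195°, so C = N + 8.2·(cos 195°, sin 195°) = (10.38, -10.32). Tangency of A1 to CP means the radius NC is perpendicular to CP, so CP runs along (−sin 195°, cos 195°); with |CP| = 12.9, P = (13.72, -22.78). Then |TP| = |P − T| = 23.24.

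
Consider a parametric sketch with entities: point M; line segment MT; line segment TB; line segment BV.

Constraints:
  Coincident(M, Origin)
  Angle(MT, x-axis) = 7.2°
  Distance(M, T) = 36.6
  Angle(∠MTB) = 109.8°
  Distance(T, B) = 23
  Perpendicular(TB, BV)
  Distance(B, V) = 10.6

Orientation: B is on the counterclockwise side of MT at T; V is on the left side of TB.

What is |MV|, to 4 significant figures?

42.68

M is at the origin; MT runs at 7.2° with length 36.6, so T = 36.6·(cos 7.2°, sin 7.2°) = (36.31, 4.587). ∠MTB = 109.8°, so TB runs at 7.2° + (180° − 109.8°) = 77.40° from the x-axis; with |TB| = 23.0, B = T + 23.0·(cos 77.40°, sin 77.40°) = (41.33, 27.03). The perpendicularity gives BV at right angles to TB; with |BV| = 10.6 on the left of TB, V = B + 10.6·(-0.9759, 0.2181) = (30.98, 29.35). Then |MV| = |V − M| = 42.68.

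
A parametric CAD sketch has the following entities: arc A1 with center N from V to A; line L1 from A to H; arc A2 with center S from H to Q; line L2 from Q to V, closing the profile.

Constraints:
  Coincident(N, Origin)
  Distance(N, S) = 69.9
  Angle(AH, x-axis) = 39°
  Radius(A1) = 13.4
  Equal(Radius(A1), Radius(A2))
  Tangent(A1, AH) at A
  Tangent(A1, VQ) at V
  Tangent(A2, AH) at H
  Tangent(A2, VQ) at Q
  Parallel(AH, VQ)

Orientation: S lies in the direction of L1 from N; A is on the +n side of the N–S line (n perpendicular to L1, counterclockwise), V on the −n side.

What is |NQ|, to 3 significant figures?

71.2

The slot axis is L1's direction at 39.0°, so u = (cos 39.0°, sin 39.0°) = (0.777, 0.629) and n = (−sin 39.0°, cos 39.0°) = (-0.629, 0.777). N is at the origin and S lies 69.9 along u from N, so S = 69.9·u = (54.3, 44.0). Tangency of A1 to both parallel lines with radius 13.4 puts A and V at N ± 13.4·n: A = (-8.43, 10.4), V = (8.43, -10.4). Equal radii place H and Q the same way about S: H = S + 13.4·n = (45.9, 54.4), Q = S − 13.4·n = (62.8, 33.6). Then |NQ| = |Q − N| = 71.2.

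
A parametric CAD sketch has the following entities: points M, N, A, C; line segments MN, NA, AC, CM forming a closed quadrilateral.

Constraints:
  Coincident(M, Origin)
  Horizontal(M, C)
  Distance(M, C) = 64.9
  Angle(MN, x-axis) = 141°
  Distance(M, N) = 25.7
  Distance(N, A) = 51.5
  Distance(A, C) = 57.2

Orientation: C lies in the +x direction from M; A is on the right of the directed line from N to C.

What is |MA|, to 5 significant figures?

26.811

Checks: MN at 141.0° ✓; |NA| = 51.50 ✓; |AC| = 57.20 ✓.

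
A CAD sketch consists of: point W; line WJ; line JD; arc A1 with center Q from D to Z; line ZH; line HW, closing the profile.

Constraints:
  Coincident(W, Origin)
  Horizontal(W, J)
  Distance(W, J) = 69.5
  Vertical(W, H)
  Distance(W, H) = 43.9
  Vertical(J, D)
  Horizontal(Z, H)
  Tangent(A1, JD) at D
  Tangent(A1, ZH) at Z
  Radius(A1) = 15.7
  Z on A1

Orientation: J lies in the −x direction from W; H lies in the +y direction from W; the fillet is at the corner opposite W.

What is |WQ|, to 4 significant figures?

60.74

W is at the origin; W and J share the same y with |WJ| = 69.5 and J on the −x side, so J = (-69.50, 0.000). WH is vertical with |WH| = 43.9 and H on the +y side, so H = (0.000, 43.90). The virtual corner opposite W is at (-69.50, 43.90). A1 meets JD tangentially, so QD is at right angles to JD and since A1 is tangent to ZH there, QZ ⟂ ZH, with radius 15.7, so the center Q sits 15.7 in from both sides at Q = (-53.80, 28.20). Then |WQ| = |Q − W| = 60.74.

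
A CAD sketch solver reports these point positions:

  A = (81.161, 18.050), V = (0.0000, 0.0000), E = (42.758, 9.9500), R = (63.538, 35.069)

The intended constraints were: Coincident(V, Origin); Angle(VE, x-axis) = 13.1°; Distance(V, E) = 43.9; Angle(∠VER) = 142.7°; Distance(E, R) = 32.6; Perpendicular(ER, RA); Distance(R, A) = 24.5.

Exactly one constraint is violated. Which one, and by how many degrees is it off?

Perpendicular(ER, RA) — off by 4.40°.

V = (0.00, 0.00) ✓; VE at 13.10° ✓; |VE| = 43.90 ✓; ∠VER = 142.7° ✓; |ER| = 32.60 ✓; ∠(ER, RA) = 94.40° ✗; |RA| = 24.50 ✓.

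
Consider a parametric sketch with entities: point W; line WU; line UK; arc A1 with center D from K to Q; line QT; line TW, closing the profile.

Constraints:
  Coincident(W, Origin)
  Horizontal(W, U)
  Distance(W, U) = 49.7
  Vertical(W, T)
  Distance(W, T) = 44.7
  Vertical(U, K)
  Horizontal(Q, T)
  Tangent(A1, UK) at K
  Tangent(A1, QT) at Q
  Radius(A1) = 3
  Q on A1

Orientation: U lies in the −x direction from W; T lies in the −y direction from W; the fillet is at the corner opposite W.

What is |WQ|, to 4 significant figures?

64.65

W is at the origin; WU is horizontal with |WU| = 49.7 and U on the −x side, so U = (-49.70, 0.000). WT is vertical with |WT| = 44.7 and T on the −y side, so T = (0.000, -44.70). The virtual corner opposite W is at (-49.70, -44.70). Since A1 is tangent to UK there, DK ⟂ UK and A1 meets QT tangentially, so DQ is at right angles to QT, with radius 3.0, so the center D sits 3.0 in from both sides at D = (-46.70, -41.70). That places the tangent points at K = (-49.70, -41.70) on UK and Q = (-46.70, -44.70) on QT. Then |WQ| = |Q − W| = 64.65.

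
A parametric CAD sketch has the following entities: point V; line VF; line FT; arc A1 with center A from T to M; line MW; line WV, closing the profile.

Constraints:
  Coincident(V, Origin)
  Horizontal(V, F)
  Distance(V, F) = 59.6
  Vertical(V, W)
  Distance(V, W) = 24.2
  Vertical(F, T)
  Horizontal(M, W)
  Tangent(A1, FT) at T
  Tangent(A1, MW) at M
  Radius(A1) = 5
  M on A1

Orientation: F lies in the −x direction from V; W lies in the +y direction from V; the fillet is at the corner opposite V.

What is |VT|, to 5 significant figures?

62.616

V is at the origin; V and F share the same y with |VF| = 59.6 and F on the −x side, so F = (-59.600, 0.0000). VW is vertical with |VW| = 24.2 and W on the +y side, so W = (0.0000, 24.200). The virtual corner opposite V is at (-59.600, 24.200). Tangency of A1 to FT means the radius AT is perpendicular to FT and the tangent condition forces AM to be normal to MW, with radius 5.0, so the center A sits 5.0 in from both sides at A = (-54.600, 19.200). That places the tangent points at T = (-59.600, 19.200) on FT and M = (-54.600, 24.200) on MW. Then |VT| = |T − V| = 62.616.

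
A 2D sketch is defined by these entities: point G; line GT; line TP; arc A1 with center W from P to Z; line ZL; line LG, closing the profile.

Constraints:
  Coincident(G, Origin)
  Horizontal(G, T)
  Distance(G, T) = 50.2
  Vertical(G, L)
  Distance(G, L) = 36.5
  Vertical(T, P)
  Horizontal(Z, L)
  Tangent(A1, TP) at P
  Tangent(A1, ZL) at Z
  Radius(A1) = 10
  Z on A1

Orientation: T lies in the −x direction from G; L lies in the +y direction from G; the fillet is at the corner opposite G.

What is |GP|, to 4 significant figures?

56.77

The virtual corner opposite G is at (-50.20, 36.50). The tangent condition forces WP to be normal to TP and the tangent condition forces WZ to be normal to ZL, with radius 10.0, so the center W sits 10.0 in from both sides at W = (-40.20, 26.50). That places the tangent points at P = (-50.20, 26.50) on TP and Z = (-40.20, 36.50) on ZL. Then |GP| = |P − G| = 56.77.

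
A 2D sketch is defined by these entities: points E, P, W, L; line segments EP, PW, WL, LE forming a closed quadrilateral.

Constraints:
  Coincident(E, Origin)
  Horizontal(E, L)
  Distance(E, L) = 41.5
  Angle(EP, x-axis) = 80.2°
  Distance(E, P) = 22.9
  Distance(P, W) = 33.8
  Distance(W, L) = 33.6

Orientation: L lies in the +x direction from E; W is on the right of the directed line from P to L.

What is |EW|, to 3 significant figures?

14.4

E is at the origin; EL is horizontal with |EL| = 41.5 and L in +x, so L = (41.5, 0). EP runs at 80.2° with |EP| = 22.9, so P = (3.90, 22.6). W is determined by |PW| = 33.8 and |WL| = 33.6 together: it lies at the intersection of circle(P, 33.8) and circle(L, 33.6). With |PL| = 43.9, the foot of the radical line on PL is 22.1 from P and the perpendicular offset is √(33.8² − 22.1²) = 25.6. Taking the right-of-PL solution: W = (9.66, -10.7).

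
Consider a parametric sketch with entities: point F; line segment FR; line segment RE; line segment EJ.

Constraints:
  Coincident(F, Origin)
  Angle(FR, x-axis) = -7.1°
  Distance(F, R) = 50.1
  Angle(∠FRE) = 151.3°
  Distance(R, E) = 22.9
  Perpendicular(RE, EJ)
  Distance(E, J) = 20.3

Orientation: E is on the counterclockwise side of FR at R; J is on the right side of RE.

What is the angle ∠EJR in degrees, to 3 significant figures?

48.4°

F is at the origin; FR runs at -7.1° with length 50.1, so R = 50.1·(cos -7.1°, sin -7.1°) = (49.7, -6.19). ∠FRE = 151.3°, so RE runs at -7.1° + (180° − 151.3°) = 21.6° from the x-axis; with |RE| = 22.9, E = R + 22.9·(cos 21.6°, sin 21.6°) = (71.0, 2.24). RE is perpendicular to EJ; with |EJ| = 20.3 on the right of RE, J = E + 20.3·(0.368, -0.930) = (78.5, -16.6). Then cos ∠EJR = JE·JR / (|JE||JR|), giving 48.4°.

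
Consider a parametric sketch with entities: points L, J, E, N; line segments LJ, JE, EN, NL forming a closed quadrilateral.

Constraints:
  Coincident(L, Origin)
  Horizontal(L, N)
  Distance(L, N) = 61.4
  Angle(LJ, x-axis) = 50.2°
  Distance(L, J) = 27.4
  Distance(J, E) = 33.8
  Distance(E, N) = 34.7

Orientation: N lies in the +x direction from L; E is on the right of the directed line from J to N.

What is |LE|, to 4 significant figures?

30.49

L is at the origin; LN is horizontal with |LN| = 61.4 and N in +x, so N = (61.4, 0). LJ runs at 50.2° with |LJ| = 27.4, so J = (17.54, 21.05). E is determined by |JE| = 33.8 and |EN| = 34.7 together: it lies at the intersection of circle(J, 33.8) and circle(N, 34.7). With |JN| = 48.65, the foot of the radical line on JN is 23.69 from J and the perpendicular offset is √(33.8² − 23.69²) = 24.11. Taking the right-of-JN solution: E = (28.47, -10.93).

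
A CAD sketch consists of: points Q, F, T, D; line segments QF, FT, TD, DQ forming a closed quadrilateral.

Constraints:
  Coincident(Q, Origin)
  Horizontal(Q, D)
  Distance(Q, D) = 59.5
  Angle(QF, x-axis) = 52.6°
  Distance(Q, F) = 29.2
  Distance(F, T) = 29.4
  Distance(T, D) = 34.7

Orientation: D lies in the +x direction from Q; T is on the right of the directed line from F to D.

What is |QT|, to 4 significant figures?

25.74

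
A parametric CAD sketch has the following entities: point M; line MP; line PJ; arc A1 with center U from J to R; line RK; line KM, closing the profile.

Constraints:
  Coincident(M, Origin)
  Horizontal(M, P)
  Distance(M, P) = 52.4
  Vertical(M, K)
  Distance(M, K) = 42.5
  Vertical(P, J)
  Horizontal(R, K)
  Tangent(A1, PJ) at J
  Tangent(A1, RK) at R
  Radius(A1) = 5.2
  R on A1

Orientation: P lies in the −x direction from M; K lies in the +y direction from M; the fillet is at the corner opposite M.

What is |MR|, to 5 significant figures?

63.514

M is at the origin; M and P share the same y with |MP| = 52.4 and P on the −x side, so P = (-52.400, 0.0000). MK is vertical with |MK| = 42.5 and K on the +y side, so K = (0.0000, 42.500). The virtual corner opposite M is at (-52.400, 42.500). Since A1 is tangent to PJ there, UJ ⟂ PJ and tangency of A1 to RK means the radius UR is perpendicular to RK, with radius 5.2, so the center U sits 5.2 in from both sides at U = (-47.200, 37.300). That places the tangent points at J = (-52.400, 37.300) on PJ and R = (-47.200, 42.500) on RK. Then |MR| = |R − M| = 63.514.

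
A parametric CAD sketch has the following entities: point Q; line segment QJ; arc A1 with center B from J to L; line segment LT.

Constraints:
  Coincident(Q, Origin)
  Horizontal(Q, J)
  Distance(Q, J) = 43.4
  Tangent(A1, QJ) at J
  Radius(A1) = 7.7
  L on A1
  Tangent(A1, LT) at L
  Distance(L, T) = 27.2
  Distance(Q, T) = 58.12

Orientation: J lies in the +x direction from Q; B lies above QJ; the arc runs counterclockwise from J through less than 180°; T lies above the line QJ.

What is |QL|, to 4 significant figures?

51.78

Q is at the origin; QJ is horizontal with |QJ| = 43.4 and J on the +x side, so J = (43.40, 0.000). Since A1 is tangent to QJ there, BJ ⟂ QJ, so B = J + (0, 7.7) = (43.40, 7.700). Since BL ⟂ LT (tangency), |BT| = √(7.7² + 27.2²) = 28.27 regardless of where L sits on A1. So T lies on both circle(Q, 58.12) and circle(B, 28.27); the above-QJ intersection is T = (45.73, 35.87). L is the foot of the tangent from T: L = (50.96, 9.180).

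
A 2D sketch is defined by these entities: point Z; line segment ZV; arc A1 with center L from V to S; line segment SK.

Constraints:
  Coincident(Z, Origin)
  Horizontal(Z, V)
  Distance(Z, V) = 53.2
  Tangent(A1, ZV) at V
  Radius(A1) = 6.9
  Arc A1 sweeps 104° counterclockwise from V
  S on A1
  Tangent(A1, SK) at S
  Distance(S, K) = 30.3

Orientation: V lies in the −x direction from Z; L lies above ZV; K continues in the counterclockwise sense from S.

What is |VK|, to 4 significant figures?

37.97

On A1, V sits at bearing -90° from L; a 104° counterclockwise sweep puts S at bearing 14°, so S = L + 6.9·(cos 14°, sin 14°) = (-46.50, 8.569). Since A1 is tangent to SK there, LS ⟂ SK, so SK runs along (−sin 14°, cos 14°); with |SK| = 30.3, K = (-53.84, 37.97). Then |VK| = |K − V| = 37.97.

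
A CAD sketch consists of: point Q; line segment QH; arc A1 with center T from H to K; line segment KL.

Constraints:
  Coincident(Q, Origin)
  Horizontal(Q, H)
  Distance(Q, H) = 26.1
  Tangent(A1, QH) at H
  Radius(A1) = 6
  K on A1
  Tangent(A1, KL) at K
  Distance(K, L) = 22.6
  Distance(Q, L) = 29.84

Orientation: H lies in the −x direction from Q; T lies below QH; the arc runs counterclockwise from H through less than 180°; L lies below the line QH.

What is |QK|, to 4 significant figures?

32.02

Q is at the origin; Q and H share the same y with |QH| = 26.1 and H on the −x side, so H = (-26.10, 0.000). The tangent condition forces TH to be normal to QH, so T = H + (0, -6) = (-26.10, -6.000). Since TK ⟂ KL (tangency), |TL| = √(6.0² + 22.6²) = 23.38 regardless of where K sits on A1. So L lies on both circle(Q, 29.84) and circle(T, 23.38); the below-QH intersection is L = (-14.30, -26.19). K is the foot of the tangent from L: K = (-30.33, -10.26).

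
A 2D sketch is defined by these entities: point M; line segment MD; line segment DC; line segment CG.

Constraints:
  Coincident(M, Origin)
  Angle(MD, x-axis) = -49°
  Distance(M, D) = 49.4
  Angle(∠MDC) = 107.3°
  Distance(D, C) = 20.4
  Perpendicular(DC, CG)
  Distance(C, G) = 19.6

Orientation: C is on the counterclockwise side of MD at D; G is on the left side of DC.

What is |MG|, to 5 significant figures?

44.623

M is at the origin; MD runs at -49.0° with length 49.4, so D = 49.4·(cos -49.0°, sin -49.0°) = (32.409, -37.283). ∠MDC = 107.3°, so DC runs at -49.0° + (180° − 107.3°) = 23.700° from the x-axis; with |DC| = 20.4, C = D + 20.4·(cos 23.700°, sin 23.700°) = (51.089, -29.083). DC ⟂ CG; with |CG| = 19.6 on the left of DC, G = C + 19.6·(-0.40195, 0.91566) = (43.211, -11.136). Then |MG| = |G − M| = 44.623.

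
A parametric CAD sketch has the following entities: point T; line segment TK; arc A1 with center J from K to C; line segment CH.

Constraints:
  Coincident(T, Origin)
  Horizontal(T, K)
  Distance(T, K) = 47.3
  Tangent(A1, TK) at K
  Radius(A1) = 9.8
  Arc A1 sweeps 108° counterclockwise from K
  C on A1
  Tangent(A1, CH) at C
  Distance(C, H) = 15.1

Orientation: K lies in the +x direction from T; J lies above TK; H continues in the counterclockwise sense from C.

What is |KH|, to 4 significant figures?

27.58

T is at the origin; T and K share the same y with |TK| = 47.3 and K on the +x side, so K = (47.30, 0.000). A1 meets TK tangentially, so JK is at right angles to TK, so J = K + (0, 9.8) = (47.30, 9.800). On A1, K sits at bearing -90° from J; a 108° counterclockwise sweep puts C at bearing 18°, so C = J + 9.8·(cos 18°, sin 18°) = (56.62, 12.83). A1 meets CH tangentially, so JC is at right angles to CH, so CH runs along (−sin 18°, cos 18°); with |CH| = 15.1, H = (51.95, 27.19). Then |KH| = |H − K| = 27.58.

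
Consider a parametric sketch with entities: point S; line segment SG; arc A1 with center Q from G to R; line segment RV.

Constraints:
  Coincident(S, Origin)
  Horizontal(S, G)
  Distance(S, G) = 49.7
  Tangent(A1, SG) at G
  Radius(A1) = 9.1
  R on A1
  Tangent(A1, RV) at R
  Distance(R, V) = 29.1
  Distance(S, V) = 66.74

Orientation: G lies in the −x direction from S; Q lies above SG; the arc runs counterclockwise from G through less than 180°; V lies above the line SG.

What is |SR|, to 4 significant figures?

43.47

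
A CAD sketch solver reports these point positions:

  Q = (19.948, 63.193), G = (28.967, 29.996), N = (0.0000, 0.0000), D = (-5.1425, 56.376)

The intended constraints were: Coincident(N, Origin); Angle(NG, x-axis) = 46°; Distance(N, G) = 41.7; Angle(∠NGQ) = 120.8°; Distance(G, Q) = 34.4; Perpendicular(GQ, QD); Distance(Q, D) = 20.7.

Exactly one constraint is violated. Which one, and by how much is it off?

Distance(Q, D) = 20.7 — off by 5.30.

N = (0.00, 0.00) ✓; NG at 46.00° ✓; |NG| = 41.70 ✓; ∠NGQ = 120.8° ✓; |GQ| = 34.40 ✓; ∠(GQ, QD) = 90.00° ✓; |QD| = 26.00 ✗.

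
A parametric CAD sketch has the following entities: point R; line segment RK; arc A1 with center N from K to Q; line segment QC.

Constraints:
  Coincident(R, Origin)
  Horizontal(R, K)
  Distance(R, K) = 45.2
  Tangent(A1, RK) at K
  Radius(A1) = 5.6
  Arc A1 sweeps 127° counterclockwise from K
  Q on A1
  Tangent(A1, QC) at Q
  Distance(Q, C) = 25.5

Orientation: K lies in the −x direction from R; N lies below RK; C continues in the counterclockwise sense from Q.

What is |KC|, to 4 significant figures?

31.29

On A1, K sits at bearing 90° from N; a 127° counterclockwise sweep puts Q at bearing 217°, so Q = N + 5.6·(cos 217°, sin 217°) = (-49.67, -8.970). Since A1 is tangent to QC there, NQ ⟂ QC, so QC runs along (−sin 217°, cos 217°); with |QC| = 25.5, C = (-34.33, -29.34). Then |KC| = |C − K| = 31.29.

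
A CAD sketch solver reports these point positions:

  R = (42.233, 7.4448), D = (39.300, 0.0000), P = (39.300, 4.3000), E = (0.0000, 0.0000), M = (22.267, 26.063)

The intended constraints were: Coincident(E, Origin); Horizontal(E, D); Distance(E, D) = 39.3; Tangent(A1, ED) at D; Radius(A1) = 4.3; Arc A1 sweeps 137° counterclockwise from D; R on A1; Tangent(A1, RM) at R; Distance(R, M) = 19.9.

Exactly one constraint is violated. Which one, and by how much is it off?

Distance(R, M) = 19.9 — off by 7.40.

E = (0.00, 0.00) ✓; E.y = 0.00, D.y = 0.00 ✓; |ED| = 39.30 ✓; ∠(PD, DE) = 90.00° ✓; |PD| = 4.300 ✓; bearing(P→R) − bearing(P→D) = 137.0° ✓; |PR| = 4.300 ✓; ∠(PR, RM) = 90.00° ✓; |RM| = 27.30 ✗.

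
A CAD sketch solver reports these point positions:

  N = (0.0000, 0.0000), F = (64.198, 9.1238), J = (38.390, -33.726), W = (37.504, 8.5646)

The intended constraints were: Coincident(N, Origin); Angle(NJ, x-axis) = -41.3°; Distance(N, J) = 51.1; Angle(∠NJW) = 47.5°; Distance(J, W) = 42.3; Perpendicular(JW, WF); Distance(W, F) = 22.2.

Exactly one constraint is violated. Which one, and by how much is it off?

Distance(W, F) = 22.2 — off by 4.50.

N = (0.00, 0.00) ✓; NJ at -41.30° ✓; |NJ| = 51.10 ✓; ∠NJW = 47.50° ✓; |JW| = 42.30 ✓; ∠(JW, WF) = 90.00° ✓; |WF| = 26.70 ✗.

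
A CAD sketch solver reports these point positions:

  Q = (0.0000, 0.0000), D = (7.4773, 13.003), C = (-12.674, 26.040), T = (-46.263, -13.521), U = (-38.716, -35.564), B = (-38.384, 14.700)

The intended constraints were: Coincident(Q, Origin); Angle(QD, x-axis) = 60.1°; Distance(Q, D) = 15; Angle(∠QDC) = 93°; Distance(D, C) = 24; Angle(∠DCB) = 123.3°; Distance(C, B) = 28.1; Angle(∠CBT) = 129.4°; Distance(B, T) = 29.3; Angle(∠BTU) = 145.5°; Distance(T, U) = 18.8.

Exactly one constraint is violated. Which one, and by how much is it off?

Distance(T, U) = 18.8 — off by 4.50.

Q = (0.00, 0.00) ✓; QD at 60.10° ✓; |QD| = 15.00 ✓; ∠QDC = 93.00° ✓; |DC| = 24.00 ✓; ∠DCB = 123.3° ✓; |CB| = 28.10 ✓; ∠CBT = 129.4° ✓; |BT| = 29.30 ✓; ∠BTU = 145.5° ✓; |TU| = 23.30 ✗.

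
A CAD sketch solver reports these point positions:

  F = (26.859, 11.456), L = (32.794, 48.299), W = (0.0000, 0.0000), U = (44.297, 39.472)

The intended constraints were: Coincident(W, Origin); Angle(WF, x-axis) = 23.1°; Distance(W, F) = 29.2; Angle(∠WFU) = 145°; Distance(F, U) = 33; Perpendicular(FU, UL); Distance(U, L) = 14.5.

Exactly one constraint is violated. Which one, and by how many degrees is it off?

Perpendicular(FU, UL) — off by 5.60°.

W = (0.00, 0.00) ✓; WF at 23.10° ✓; |WF| = 29.20 ✓; ∠WFU = 145.0° ✓; |FU| = 33.00 ✓; ∠(FU, UL) = 84.40° ✗; |UL| = 14.50 ✓.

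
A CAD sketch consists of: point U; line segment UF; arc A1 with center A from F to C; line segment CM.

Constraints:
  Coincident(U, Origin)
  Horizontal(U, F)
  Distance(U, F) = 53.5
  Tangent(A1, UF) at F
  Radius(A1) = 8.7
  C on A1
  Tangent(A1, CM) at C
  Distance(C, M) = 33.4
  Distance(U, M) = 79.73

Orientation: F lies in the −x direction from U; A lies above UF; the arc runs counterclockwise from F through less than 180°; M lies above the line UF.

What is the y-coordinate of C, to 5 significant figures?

14.511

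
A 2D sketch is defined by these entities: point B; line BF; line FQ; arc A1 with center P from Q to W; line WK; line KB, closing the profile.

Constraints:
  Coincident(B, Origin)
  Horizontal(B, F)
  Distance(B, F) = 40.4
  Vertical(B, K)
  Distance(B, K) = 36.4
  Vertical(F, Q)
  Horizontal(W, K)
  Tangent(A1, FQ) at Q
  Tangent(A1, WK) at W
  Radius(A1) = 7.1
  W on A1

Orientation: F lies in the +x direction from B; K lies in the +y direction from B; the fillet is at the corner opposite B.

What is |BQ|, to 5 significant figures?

49.906

B is at the origin; B and F share the same y with |BF| = 40.4 and F on the +x side, so F = (40.400, 0.0000). BK is vertical with |BK| = 36.4 and K on the +y side, so K = (0.0000, 36.400). The virtual corner opposite B is at (40.400, 36.400). The tangent condition forces PQ to be normal to FQ and tangency of A1 to WK means the radius PW is perpendicular to WK, with radius 7.1, so the center P sits 7.1 in from both sides at P = (33.300, 29.300). That places the tangent points at Q = (40.400, 29.300) on FQ and W = (33.300, 36.400) on WK. Then |BQ| = |Q − B| = 49.906.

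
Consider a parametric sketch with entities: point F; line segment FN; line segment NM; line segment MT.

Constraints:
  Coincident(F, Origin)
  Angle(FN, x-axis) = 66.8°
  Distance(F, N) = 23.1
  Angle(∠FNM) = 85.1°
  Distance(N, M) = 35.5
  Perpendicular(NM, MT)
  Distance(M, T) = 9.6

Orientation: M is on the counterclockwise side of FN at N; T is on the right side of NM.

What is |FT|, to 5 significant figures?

46.774

F is at the origin; FN runs at 66.8° with length 23.1, so N = 23.1·(cos 66.8°, sin 66.8°) = (9.1001, 21.232). ∠FNM = 85.1°, so NM runs at 66.8° + (180° − 85.1°) = 161.70° from the x-axis; with |NM| = 35.5, M = N + 35.5·(cos 161.70°, sin 161.70°) = (-24.605, 32.379). The perpendicularity gives MT at right angles to NM; with |MT| = 9.6 on the right of NM, T = M + 9.6·(0.31399, 0.94943) = (-21.590, 41.493). Then |FT| = |T − F| = 46.774.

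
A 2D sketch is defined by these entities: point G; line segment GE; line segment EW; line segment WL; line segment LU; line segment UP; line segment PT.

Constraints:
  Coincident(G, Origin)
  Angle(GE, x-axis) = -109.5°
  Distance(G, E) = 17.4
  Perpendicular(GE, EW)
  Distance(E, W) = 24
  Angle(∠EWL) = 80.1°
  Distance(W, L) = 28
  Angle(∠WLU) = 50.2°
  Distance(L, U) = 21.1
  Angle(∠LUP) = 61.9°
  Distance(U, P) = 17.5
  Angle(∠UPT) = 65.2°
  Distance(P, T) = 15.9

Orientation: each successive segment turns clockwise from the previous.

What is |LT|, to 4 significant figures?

4.273

∠LUP = 61.9° gives UP at 172.7° from the x-axis; with |UP| = 17.5, P = (-24.55, -1.498). ∠UPT = 65.2° gives PT at 57.90° from the x-axis; with |PT| = 15.9, T = (-16.10, 11.97). Then |LT| = |T − L| = 4.273.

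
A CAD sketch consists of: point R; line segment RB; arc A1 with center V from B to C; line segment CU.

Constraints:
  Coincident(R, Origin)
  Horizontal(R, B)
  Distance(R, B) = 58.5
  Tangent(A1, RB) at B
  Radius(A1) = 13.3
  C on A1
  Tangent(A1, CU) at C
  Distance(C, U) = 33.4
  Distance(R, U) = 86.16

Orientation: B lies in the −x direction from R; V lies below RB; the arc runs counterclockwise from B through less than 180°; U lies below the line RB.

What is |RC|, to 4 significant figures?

72.96

Checks: R = (0.00, 0.00) ✓; |VC| = 13.30 ✓; ∠(VC, CU) = 90.00° ✓; |CU| = 33.40 ✓; |RU| = 86.16 ✓.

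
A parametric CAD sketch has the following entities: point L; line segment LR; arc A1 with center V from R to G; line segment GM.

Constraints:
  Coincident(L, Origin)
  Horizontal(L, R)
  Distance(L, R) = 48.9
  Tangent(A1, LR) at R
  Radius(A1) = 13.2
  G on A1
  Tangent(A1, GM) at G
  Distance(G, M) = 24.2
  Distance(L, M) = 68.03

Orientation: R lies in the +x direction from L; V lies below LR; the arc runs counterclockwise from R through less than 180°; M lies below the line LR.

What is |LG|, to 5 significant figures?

44.722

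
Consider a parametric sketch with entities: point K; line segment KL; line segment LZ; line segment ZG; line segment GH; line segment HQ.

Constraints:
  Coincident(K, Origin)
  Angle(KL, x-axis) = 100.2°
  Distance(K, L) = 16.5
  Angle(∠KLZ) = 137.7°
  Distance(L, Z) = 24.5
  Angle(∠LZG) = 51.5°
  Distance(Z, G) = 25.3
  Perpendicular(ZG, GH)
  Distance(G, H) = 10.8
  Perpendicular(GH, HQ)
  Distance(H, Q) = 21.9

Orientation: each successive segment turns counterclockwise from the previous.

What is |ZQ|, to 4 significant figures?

11.32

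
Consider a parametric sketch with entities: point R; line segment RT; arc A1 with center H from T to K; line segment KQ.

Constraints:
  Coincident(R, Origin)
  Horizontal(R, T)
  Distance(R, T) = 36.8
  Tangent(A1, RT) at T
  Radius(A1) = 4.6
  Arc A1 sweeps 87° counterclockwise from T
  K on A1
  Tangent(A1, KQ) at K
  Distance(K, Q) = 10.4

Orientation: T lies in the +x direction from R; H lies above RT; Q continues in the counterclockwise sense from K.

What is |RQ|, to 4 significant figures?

44.45

R is at the origin; RT is horizontal with |RT| = 36.8 and T on the +x side, so T = (36.80, 0.000). A1 meets RT tangentially, so HT is at right angles to RT, so H = T + (0, 4.6) = (36.80, 4.600). On A1, T sits at bearing -90° from H; an 87° counterclockwise sweep puts K at bearing -3°, so K = H + 4.6·(cos -3°, sin -3°) = (41.39, 4.359). The tangent condition forces HK to be normal to KQ, so KQ runs along (−sin -3°, cos -3°); with |KQ| = 10.4, Q = (41.94, 14.75). Then |RQ| = |Q − R| = 44.45.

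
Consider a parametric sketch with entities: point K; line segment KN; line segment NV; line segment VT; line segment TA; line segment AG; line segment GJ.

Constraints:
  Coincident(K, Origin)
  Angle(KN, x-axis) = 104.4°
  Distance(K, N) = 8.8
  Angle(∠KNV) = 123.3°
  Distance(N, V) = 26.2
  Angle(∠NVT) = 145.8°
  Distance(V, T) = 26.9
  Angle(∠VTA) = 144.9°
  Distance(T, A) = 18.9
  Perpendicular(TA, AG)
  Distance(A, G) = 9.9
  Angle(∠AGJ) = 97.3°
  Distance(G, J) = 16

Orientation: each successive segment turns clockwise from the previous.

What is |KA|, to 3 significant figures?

65.1

∠NVT = 145.8° gives VT at 13.5° from the x-axis; with |VT| = 26.9, T = (41.6, 34.2). ∠VTA = 144.9° gives TA at -21.6° from the x-axis; with |TA| = 18.9, A = (59.2, 27.2). Then |KA| = |A − K| = 65.1.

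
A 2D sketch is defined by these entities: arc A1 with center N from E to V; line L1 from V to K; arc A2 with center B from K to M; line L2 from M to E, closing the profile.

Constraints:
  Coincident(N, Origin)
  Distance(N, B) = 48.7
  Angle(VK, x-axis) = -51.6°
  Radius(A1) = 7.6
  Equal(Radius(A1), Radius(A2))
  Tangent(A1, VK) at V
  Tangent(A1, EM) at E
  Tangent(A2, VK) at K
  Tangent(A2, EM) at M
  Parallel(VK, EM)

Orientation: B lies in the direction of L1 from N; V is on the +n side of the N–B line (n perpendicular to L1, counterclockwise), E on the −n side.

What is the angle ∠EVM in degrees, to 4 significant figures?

72.67°

Tangency of A1 to both parallel lines with radius 7.6 puts V and E at N ± 7.6·n: V = (5.956, 4.721), E = (-5.956, -4.721). Equal radii place K and M the same way about B: K = B + 7.6·n = (36.21, -33.45), M = B − 7.6·n = (24.29, -42.89). Then cos ∠EVM = VE·VM / (|VE||VM|), giving 72.67°.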